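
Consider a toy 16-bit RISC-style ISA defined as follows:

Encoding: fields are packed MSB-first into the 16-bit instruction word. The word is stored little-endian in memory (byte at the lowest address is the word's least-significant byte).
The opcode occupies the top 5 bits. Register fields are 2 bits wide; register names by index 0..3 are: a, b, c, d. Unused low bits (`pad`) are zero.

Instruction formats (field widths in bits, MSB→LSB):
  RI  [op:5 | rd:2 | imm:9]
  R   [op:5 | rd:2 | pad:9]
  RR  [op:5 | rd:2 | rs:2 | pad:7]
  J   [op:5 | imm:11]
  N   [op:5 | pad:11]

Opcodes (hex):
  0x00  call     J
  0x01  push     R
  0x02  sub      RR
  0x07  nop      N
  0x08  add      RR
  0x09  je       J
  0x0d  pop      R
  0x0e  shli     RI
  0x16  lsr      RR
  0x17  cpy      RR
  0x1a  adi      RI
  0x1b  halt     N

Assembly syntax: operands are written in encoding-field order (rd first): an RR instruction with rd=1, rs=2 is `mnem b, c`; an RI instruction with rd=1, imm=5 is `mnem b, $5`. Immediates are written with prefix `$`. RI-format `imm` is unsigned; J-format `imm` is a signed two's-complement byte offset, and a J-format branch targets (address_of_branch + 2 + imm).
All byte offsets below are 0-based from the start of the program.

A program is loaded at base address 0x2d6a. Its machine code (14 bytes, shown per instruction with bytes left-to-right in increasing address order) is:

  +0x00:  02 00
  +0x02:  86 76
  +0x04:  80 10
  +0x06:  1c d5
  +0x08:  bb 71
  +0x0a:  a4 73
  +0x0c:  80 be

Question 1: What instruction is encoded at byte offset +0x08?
shli a, $443

@+08  little-endian(bb 71) = 0x71bb
  op=0x71bb>>11=0xe ⇒ shli (RI)
  rd@[10:9]=0x0 ⇒ a
  imm@[8:0]=0x1bb ⇒ $443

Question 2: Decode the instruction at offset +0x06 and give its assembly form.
@+06  little-endian(1c d5) = 0xd51c
  top 5b → 0x1a → adi [RI]
  rd@[10:9]=0x2 ⇒ c
  imm@[8:0]=0x11c ⇒ $284

adi c, $284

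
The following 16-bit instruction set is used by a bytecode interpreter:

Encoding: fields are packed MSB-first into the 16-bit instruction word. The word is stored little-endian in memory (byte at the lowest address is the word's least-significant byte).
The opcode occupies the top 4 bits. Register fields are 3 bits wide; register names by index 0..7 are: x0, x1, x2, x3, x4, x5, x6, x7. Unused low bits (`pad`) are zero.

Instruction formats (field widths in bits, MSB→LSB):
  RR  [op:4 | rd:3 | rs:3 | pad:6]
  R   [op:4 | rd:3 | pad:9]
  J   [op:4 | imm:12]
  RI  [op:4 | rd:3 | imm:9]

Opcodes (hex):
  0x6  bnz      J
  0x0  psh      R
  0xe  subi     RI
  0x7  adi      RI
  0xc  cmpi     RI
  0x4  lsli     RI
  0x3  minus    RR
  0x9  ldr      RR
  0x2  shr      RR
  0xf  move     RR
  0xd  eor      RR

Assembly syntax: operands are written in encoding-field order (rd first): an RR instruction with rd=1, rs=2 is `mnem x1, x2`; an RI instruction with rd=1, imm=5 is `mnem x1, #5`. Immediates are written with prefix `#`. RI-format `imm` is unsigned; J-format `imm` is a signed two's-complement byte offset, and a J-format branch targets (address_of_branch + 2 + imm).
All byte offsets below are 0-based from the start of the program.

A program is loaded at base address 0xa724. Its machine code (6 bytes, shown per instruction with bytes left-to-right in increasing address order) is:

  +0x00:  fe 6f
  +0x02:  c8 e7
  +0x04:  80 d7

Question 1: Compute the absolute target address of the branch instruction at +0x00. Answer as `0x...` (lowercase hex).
+0x00: fe 6f ⇒ word 0x6ffe (little)
  op=0x6ffe>>12=0x6 ⇒ bnz (J)
  imm@[11:0]=0xffe (s12→-2) ⇒ #-2
  target = base 0xa724 + off 0x00 + 2 + imm -2 = 0xa724

0xa724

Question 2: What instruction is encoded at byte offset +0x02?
+0x02: c8 e7 ⇒ word 0xe7c8 (little)
  opcode bits[15:12]=0xe: subi/RI
  [11:9] rd=3 = x3
  [8:0] imm=456 = #456

subi x3, #456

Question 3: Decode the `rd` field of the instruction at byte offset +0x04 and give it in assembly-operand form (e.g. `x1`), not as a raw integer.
x3

@+04  little-endian(80 d7) = 0xd780
  opcode bits[15:12]=0xd: eor/RR
  rd@[11:9]=0x3 ⇒ x3
  rs@[8:6]=0x6 ⇒ x6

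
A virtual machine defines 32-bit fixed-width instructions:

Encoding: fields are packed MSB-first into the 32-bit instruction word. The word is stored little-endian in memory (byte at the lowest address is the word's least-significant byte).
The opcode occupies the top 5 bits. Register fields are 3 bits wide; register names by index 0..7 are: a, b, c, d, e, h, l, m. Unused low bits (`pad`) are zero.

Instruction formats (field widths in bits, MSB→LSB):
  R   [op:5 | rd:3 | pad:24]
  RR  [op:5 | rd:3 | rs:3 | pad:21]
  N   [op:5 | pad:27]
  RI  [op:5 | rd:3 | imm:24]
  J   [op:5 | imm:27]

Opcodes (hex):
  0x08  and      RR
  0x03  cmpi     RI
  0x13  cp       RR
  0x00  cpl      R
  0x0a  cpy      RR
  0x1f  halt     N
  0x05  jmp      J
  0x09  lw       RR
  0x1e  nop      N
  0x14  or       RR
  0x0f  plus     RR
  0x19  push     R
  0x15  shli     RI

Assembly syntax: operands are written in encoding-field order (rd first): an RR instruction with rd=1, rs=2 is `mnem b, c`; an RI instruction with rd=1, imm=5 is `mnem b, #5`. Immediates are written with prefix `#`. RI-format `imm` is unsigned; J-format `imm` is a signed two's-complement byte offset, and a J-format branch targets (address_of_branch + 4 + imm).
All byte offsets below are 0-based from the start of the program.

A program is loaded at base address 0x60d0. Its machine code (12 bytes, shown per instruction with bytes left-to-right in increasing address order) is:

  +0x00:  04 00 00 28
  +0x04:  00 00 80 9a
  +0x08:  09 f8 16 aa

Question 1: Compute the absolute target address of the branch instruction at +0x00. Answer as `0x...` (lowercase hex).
0x60d8

off 0x00: read 04 00 00 28 as little → 0x28000004
  opcode bits[31:27]=0x5: jmp/J
  imm@[26:0]=0x4 ⇒ #4
  target = base 0x60d0 + off 0x00 + 4 + imm 4 = 0x60d8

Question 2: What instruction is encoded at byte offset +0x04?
@+04  little-endian(00 00 80 9a) = 0x9a800000
  top 5b → 0x13 → cp [RR]
  rd@[26:24]=0x2 ⇒ c
  rs@[23:21]=0x4 ⇒ e

cp c, e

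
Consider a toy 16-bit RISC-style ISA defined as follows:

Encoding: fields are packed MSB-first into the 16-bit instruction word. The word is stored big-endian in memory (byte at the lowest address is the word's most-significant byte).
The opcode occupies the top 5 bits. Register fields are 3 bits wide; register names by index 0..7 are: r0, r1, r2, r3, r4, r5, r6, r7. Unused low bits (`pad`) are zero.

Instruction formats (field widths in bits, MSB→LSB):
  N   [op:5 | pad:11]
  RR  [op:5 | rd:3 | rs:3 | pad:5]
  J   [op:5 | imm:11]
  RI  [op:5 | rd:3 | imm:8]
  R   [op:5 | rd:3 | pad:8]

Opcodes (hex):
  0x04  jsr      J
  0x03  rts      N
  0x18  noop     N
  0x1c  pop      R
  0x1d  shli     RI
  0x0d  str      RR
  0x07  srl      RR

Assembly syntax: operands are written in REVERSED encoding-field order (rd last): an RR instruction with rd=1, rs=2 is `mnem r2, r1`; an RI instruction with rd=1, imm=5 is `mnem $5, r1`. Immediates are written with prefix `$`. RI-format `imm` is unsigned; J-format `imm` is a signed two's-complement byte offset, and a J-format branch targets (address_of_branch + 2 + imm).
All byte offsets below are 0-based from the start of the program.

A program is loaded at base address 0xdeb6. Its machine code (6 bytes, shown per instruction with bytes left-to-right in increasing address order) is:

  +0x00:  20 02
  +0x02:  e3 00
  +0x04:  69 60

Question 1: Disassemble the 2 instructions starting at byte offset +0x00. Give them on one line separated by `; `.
off 0x00: read 20 02 as big → 0x2002
  top 5b → 0x4 → jsr [J]
  imm@[10:0]=0x2 ⇒ $2
off 0x02: read e3 00 as big → 0xe300
  top 5b → 0x1c → pop [R]
  rd@[10:8]=0x3 ⇒ r3

jsr $2; pop r3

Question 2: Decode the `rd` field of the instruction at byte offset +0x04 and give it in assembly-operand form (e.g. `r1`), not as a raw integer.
r1

[04] 69 60 → 0x6960
  top 5b → 0xd → str [RR]
  rd: (w>>8)&0x7=0x1 → r1
  rs: (w>>5)&0x7=0x3 → r3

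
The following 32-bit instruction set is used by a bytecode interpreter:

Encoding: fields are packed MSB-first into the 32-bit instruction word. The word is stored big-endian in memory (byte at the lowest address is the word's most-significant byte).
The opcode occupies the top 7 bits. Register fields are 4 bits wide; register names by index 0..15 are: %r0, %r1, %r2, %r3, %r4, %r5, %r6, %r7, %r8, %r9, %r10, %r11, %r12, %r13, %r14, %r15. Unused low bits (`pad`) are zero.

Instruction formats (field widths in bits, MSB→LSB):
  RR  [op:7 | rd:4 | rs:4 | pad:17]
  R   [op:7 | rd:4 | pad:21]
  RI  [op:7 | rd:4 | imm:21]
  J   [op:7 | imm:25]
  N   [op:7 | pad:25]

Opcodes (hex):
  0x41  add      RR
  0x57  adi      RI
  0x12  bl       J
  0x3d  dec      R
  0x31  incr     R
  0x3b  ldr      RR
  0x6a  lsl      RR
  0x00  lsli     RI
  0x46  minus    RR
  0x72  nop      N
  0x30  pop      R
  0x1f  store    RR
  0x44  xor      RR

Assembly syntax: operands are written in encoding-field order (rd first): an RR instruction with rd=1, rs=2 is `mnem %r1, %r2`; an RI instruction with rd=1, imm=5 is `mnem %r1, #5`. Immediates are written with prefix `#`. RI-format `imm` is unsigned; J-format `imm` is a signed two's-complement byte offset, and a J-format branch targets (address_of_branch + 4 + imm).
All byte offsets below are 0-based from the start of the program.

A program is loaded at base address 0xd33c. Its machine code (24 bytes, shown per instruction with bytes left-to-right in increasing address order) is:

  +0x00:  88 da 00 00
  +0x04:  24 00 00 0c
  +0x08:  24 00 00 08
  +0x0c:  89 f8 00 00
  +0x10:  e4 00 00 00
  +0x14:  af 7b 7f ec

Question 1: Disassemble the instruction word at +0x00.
+0x00: 88 da 00 00 ⇒ word 0x88da0000 (big)
  op=0x88da0000>>25=0x44 ⇒ xor (RR)
  rd: (w>>21)&0xf=0x6 → %r6
  rs: (w>>17)&0xf=0xd → %r13

xor %r6, %r13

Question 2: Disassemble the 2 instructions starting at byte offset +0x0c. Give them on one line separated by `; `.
xor %r15, %r12; nop

[0c] 89 f8 00 00 → 0x89f80000
  top 7b → 0x44 → xor [RR]
  rd: (w>>21)&0xf=0xf → %r15
  rs: (w>>17)&0xf=0xc → %r12
[10] e4 00 00 00 → 0xe4000000
  top 7b → 0x72 → nop [N]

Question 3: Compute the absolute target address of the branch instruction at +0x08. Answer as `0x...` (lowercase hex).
@+08  big-endian(24 00 00 08) = 0x24000008
  opcode bits[31:25]=0x12: bl/J
  [24:0] imm=8 = #8
  target = base 0xd33c + off 0x08 + 4 + imm 8 = 0xd350

0xd350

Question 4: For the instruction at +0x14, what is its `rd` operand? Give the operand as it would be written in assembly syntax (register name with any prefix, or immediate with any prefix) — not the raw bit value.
%r11

@+14  big-endian(af 7b 7f ec) = 0xaf7b7fec
  top 7b → 0x57 → adi [RI]
  rd@[24:21]=0xb ⇒ %r11
  imm@[20:0]=0x1b7fec ⇒ #1802220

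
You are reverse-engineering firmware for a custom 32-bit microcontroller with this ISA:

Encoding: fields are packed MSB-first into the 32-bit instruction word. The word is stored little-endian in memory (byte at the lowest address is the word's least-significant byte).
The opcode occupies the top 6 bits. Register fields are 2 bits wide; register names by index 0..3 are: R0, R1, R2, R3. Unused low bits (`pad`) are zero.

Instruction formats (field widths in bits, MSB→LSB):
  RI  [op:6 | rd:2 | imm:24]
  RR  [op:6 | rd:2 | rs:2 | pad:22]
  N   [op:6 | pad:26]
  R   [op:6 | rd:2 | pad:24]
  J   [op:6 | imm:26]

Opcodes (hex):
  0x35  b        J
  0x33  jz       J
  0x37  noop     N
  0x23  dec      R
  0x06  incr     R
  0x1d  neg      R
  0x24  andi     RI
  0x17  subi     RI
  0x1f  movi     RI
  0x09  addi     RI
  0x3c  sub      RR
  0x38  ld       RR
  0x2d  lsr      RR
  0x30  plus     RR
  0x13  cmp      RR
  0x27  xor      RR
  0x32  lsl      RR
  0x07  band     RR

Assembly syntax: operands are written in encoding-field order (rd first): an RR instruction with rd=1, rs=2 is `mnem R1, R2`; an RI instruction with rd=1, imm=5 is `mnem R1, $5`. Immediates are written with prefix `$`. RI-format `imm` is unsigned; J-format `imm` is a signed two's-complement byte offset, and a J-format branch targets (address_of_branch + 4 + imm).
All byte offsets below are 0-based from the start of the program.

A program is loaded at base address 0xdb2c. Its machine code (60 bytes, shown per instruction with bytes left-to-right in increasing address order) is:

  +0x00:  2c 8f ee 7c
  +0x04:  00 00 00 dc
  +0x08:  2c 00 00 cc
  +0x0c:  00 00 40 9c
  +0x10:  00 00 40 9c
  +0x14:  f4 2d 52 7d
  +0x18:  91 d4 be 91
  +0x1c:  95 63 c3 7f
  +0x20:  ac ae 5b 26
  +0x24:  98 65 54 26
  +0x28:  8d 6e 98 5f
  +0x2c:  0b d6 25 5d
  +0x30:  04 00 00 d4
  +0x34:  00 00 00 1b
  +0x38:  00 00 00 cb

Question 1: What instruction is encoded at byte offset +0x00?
movi R0, $15634220

off 0x00: read 2c 8f ee 7c as little → 0x7cee8f2c
  opcode bits[31:26]=0x1f: movi/RI
  rd@[25:24]=0x0 ⇒ R0
  imm@[23:0]=0xee8f2c ⇒ $15634220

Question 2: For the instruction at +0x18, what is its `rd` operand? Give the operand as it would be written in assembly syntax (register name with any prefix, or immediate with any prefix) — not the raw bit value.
+0x18: 91 d4 be 91 ⇒ word 0x91bed491 (little)
  opcode bits[31:26]=0x24: andi/RI
  rd@[25:24]=0x1 ⇒ R1
  imm@[23:0]=0xbed491 ⇒ $12506257

R1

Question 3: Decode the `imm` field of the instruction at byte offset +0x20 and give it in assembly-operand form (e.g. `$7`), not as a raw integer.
[20] ac ae 5b 26 → 0x265baeac
  op=0x265baeac>>26=0x9 ⇒ addi (RI)
  [25:24] rd=2 = R2
  [23:0] imm=6008492 = $6008492

$6008492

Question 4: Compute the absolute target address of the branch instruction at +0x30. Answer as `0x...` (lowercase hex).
0xdb64

off 0x30: read 04 00 00 d4 as little → 0xd4000004
  opcode bits[31:26]=0x35: b/J
  imm@[25:0]=0x4 ⇒ $4
  target = base 0xdb2c + off 0x30 + 4 + imm 4 = 0xdb64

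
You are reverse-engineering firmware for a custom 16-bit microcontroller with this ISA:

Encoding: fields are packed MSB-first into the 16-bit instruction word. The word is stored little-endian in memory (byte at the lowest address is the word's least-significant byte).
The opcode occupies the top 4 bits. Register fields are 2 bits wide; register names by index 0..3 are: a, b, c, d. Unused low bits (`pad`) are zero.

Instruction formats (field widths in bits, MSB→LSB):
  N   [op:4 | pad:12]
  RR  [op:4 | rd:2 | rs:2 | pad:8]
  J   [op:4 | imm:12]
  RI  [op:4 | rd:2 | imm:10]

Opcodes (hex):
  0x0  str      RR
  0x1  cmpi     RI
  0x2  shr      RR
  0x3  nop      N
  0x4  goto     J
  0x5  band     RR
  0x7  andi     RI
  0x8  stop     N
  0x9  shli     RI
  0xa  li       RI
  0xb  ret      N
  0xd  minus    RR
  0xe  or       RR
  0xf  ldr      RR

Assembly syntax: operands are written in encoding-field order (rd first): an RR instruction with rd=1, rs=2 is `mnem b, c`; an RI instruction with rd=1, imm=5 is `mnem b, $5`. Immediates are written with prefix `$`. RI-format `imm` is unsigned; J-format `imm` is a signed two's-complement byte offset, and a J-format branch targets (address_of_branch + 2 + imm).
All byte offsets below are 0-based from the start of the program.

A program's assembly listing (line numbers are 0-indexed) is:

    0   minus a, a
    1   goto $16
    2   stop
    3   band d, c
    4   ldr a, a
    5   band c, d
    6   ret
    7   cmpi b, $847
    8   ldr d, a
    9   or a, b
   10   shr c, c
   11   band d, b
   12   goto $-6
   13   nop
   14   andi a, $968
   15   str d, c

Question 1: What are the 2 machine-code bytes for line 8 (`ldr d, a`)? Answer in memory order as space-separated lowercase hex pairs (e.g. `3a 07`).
00 fc

line 8 (ldr): pack op=0xf:4|rd=3:2|rs=0:2|pad=0:8 = 0xfc00; little→ 00 fc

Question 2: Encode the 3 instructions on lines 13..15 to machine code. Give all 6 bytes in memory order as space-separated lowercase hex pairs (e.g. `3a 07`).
00 30 c8 73 00 0e

13. nop fields op=0x3:4|pad=0:12 → word 3000h → 00 30
14. andi fields op=0x7:4|rd=0:2|imm=968:10 → word 73c8h → c8 73
15. str fields op=0x0:4|rd=3:2|rs=2:2|pad=0:8 → word 0e00h → 00 0e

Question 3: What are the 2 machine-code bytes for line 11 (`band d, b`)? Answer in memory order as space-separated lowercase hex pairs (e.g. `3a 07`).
line 11 (band): pack op=0x5:4|rd=3:2|rs=1:2|pad=0:8 = 0x5d00; little→ 00 5d

00 5d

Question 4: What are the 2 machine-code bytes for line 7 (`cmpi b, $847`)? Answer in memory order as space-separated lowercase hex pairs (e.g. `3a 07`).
4f 17

L7: cmpi op=0x1:4|rd=1:2|imm=847:10 ⇒ 0x174f ⇒ little 4f 17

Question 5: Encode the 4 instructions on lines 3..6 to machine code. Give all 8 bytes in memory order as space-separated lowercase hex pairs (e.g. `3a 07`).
00 5e 00 f0 00 5b 00 b0

L3: band op=0x5:4|rd=3:2|rs=2:2|pad=0:8 ⇒ 0x5e00 ⇒ little 00 5e
L4: ldr op=0xf:4|rd=0:2|rs=0:2|pad=0:8 ⇒ 0xf000 ⇒ little 00 f0
L5: band op=0x5:4|rd=2:2|rs=3:2|pad=0:8 ⇒ 0x5b00 ⇒ little 00 5b
L6: ret op=0xb:4|pad=0:12 ⇒ 0xb000 ⇒ little 00 b0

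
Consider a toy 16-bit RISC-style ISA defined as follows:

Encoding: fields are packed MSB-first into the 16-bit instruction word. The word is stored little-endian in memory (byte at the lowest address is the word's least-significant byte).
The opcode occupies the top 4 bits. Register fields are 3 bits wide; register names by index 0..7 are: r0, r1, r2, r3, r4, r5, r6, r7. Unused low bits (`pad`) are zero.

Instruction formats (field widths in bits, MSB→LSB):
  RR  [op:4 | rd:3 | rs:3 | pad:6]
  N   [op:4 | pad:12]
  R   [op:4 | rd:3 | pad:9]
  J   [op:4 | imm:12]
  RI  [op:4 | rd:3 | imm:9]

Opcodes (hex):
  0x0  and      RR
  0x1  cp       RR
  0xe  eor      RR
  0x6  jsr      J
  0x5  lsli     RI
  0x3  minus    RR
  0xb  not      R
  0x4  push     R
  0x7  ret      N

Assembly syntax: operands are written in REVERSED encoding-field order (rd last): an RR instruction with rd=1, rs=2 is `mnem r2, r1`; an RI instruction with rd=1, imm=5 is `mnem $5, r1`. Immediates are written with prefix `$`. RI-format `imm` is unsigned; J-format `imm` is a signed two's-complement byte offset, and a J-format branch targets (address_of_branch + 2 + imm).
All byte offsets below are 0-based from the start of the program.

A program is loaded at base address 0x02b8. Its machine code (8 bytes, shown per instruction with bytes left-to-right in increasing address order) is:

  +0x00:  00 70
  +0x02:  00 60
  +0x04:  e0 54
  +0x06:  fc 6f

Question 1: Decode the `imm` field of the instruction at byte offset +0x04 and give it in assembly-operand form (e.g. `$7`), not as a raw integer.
+0x04: e0 54 ⇒ word 0x54e0 (little)
  top 4b → 0x5 → lsli [RI]
  rd: (w>>9)&0x7=0x2 → r2
  imm: (w>>0)&0x1ff=0xe0 → $224

$224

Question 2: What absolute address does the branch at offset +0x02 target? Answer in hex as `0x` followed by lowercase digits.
0x02bc

@+02  little-endian(00 60) = 0x6000
  opcode bits[15:12]=0x6: jsr/J
  [11:0] imm=0 = $0
  target = base 0x02b8 + off 0x02 + 2 + imm 0 = 0x02bc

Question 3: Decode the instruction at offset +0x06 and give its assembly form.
[06] fc 6f → 0x6ffc
  opcode bits[15:12]=0x6: jsr/J
  imm@[11:0]=0xffc (s12→-4) ⇒ $-4

jsr $-4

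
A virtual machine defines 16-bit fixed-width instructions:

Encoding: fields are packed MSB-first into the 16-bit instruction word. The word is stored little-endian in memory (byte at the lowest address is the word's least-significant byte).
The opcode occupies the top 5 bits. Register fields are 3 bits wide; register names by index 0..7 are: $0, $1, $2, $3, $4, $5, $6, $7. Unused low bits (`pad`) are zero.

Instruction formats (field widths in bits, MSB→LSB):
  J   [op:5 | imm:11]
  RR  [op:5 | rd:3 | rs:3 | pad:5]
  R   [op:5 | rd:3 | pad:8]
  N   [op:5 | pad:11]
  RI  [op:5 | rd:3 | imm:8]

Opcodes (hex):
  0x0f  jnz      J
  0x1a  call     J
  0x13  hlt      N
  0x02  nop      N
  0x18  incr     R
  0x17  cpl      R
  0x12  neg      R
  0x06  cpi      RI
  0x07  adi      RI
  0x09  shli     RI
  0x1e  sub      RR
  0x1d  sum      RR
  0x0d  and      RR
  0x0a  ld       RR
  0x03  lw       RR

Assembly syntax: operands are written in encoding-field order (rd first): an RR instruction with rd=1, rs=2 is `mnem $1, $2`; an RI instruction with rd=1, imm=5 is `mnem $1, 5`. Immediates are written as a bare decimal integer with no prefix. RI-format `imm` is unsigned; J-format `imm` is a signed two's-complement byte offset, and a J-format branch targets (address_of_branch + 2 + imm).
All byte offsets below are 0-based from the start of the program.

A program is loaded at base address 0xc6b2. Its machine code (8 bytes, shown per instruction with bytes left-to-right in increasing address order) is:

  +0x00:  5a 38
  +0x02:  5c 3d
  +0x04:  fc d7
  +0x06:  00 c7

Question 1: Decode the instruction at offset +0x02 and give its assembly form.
+0x02: 5c 3d ⇒ word 0x3d5c (little)
  top 5b → 0x7 → adi [RI]
  rd: (w>>8)&0x7=0x5 → $5
  imm: (w>>0)&0xff=0x5c → 92

adi $5, 92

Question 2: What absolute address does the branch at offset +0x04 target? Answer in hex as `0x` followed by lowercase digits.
@+04  little-endian(fc d7) = 0xd7fc
  op=0xd7fc>>11=0x1a ⇒ call (J)
  [10:0] imm=2044 (s11→-4) = -4
  target = base 0xc6b2 + off 0x04 + 2 + imm -4 = 0xc6b4

0xc6b4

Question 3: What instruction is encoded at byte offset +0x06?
incr $7

+0x06: 00 c7 ⇒ word 0xc700 (little)
  op=0xc700>>11=0x18 ⇒ incr (R)
  rd: (w>>8)&0x7=0x7 → $7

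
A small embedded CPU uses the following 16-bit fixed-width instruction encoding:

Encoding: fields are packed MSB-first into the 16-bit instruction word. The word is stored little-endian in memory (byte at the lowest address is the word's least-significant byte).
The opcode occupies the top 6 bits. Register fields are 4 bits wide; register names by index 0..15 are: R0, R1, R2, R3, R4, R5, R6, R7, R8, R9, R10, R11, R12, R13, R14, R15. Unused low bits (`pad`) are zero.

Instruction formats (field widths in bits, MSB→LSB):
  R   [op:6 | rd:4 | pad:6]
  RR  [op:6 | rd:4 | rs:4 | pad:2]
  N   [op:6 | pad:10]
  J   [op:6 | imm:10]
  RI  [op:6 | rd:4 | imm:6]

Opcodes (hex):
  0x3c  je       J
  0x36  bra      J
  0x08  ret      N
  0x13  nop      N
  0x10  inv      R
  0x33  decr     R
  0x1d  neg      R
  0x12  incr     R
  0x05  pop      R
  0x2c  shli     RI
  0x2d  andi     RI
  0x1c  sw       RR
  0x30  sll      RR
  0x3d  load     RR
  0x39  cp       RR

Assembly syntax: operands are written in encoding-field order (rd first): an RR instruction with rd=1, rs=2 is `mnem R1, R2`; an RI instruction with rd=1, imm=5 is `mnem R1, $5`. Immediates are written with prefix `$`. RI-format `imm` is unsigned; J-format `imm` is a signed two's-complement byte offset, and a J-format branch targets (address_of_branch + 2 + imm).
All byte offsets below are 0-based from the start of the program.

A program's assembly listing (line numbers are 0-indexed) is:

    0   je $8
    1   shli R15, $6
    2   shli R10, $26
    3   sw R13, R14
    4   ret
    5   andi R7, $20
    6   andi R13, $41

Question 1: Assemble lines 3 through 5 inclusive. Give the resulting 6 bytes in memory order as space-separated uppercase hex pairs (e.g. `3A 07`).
78 73 00 20 D4 B5

L3: sw op=0x1c:6|rd=13:4|rs=14:4|pad=0:2 ⇒ 0x7378 ⇒ little 78 73
L4: ret op=0x8:6|pad=0:10 ⇒ 0x2000 ⇒ little 00 20
L5: andi op=0x2d:6|rd=7:4|imm=20:6 ⇒ 0xb5d4 ⇒ little d4 b5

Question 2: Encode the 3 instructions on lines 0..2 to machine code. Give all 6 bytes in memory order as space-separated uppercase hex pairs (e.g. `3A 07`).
line 0 (je): pack op=0x3c:6|imm=8:10 = 0xf008; little→ 08 f0
line 1 (shli): pack op=0x2c:6|rd=15:4|imm=6:6 = 0xb3c6; little→ c6 b3
line 2 (shli): pack op=0x2c:6|rd=10:4|imm=26:6 = 0xb29a; little→ 9a b2

08 F0 C6 B3 9A B2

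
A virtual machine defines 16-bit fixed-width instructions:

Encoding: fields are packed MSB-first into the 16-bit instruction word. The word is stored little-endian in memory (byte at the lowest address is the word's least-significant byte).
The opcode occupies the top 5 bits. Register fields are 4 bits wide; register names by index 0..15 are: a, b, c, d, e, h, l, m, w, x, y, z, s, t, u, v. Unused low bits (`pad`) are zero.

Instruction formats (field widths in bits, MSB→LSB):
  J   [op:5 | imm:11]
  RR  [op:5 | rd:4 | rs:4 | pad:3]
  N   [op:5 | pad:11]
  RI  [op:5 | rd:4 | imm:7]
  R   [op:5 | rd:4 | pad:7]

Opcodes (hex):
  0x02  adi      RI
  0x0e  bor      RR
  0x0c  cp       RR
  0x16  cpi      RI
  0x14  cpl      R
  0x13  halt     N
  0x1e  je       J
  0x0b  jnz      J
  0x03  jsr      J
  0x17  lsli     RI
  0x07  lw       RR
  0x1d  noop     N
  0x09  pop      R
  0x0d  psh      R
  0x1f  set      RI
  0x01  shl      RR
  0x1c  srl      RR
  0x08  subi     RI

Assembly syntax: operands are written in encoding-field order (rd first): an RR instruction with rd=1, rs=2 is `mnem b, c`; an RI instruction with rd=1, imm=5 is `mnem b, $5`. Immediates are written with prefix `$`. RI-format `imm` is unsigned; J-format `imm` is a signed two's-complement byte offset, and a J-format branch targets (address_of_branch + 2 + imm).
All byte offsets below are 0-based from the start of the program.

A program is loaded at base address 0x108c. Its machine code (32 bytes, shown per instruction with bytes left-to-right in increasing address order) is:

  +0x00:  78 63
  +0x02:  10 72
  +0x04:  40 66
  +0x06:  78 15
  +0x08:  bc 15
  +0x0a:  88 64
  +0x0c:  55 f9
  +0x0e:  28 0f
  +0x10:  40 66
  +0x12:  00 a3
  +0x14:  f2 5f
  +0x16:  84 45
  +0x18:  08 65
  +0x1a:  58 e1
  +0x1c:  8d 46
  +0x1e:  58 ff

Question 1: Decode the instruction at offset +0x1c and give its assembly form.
subi t, $13

+0x1c: 8d 46 ⇒ word 0x468d (little)
  opcode bits[15:11]=0x8: subi/RI
  [10:7] rd=13 = t
  [6:0] imm=13 = $13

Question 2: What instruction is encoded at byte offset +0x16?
subi z, $4

@+16  little-endian(84 45) = 0x4584
  top 5b → 0x8 → subi [RI]
  [10:7] rd=11 = z
  [6:0] imm=4 = $4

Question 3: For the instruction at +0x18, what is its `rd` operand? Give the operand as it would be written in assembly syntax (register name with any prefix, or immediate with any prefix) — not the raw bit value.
@+18  little-endian(08 65) = 0x6508
  opcode bits[15:11]=0xc: cp/RR
  rd: (w>>7)&0xf=0xa → y
  rs: (w>>3)&0xf=0x1 → b

y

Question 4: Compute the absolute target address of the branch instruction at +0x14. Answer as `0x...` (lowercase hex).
0x1094

+0x14: f2 5f ⇒ word 0x5ff2 (little)
  op=0x5ff2>>11=0xb ⇒ jnz (J)
  imm: (w>>0)&0x7ff=0x7f2 (s11→-14) → $-14
  target = base 0x108c + off 0x14 + 2 + imm -14 = 0x1094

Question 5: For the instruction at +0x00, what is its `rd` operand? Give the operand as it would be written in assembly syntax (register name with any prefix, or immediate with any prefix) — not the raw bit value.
[00] 78 63 → 0x6378
  op=0x6378>>11=0xc ⇒ cp (RR)
  rd@[10:7]=0x6 ⇒ l
  rs@[6:3]=0xf ⇒ v

l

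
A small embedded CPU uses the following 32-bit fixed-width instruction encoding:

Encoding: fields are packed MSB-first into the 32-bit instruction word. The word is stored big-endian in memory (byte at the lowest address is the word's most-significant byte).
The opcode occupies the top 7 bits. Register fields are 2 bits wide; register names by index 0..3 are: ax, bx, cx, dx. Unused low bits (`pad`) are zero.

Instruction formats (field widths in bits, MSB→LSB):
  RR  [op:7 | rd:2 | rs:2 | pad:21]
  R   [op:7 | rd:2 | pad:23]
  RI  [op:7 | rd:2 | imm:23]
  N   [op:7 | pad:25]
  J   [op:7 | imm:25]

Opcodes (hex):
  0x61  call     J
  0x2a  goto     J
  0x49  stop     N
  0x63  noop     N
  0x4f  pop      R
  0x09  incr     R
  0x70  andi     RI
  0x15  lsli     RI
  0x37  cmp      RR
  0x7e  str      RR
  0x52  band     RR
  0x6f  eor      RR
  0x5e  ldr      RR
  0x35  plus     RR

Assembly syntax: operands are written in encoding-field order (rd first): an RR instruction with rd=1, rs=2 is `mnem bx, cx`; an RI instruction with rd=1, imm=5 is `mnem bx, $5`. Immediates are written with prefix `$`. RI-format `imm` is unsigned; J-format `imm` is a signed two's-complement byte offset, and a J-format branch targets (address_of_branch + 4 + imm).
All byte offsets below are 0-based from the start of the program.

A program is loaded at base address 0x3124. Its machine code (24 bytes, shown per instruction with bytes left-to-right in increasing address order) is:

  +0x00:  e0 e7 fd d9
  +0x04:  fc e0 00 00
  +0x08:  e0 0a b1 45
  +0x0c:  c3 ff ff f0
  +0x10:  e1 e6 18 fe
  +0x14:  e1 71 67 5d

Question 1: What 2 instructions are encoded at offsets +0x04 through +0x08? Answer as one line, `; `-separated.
off 0x04: read fc e0 00 00 as big → 0xfce00000
  top 7b → 0x7e → str [RR]
  [24:23] rd=1 = bx
  [22:21] rs=3 = dx
off 0x08: read e0 0a b1 45 as big → 0xe00ab145
  top 7b → 0x70 → andi [RI]
  [24:23] rd=0 = ax
  [22:0] imm=700741 = $700741

str bx, dx; andi ax, $700741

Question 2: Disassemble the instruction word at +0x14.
@+14  big-endian(e1 71 67 5d) = 0xe171675d
  opcode bits[31:25]=0x70: andi/RI
  [24:23] rd=2 = cx
  [22:0] imm=7432029 = $7432029

andi cx, $7432029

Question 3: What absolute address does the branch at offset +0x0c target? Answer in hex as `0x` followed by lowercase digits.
@+0c  big-endian(c3 ff ff f0) = 0xc3fffff0
  opcode bits[31:25]=0x61: call/J
  imm@[24:0]=0x1fffff0 (s25→-16) ⇒ $-16
  target = base 0x3124 + off 0x0c + 4 + imm -16 = 0x3124

0x3124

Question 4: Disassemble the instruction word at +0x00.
andi bx, $6815193

+0x00: e0 e7 fd d9 ⇒ word 0xe0e7fdd9 (big)
  top 7b → 0x70 → andi [RI]
  rd: (w>>23)&0x3=0x1 → bx
  imm: (w>>0)&0x7fffff=0x67fdd9 → $6815193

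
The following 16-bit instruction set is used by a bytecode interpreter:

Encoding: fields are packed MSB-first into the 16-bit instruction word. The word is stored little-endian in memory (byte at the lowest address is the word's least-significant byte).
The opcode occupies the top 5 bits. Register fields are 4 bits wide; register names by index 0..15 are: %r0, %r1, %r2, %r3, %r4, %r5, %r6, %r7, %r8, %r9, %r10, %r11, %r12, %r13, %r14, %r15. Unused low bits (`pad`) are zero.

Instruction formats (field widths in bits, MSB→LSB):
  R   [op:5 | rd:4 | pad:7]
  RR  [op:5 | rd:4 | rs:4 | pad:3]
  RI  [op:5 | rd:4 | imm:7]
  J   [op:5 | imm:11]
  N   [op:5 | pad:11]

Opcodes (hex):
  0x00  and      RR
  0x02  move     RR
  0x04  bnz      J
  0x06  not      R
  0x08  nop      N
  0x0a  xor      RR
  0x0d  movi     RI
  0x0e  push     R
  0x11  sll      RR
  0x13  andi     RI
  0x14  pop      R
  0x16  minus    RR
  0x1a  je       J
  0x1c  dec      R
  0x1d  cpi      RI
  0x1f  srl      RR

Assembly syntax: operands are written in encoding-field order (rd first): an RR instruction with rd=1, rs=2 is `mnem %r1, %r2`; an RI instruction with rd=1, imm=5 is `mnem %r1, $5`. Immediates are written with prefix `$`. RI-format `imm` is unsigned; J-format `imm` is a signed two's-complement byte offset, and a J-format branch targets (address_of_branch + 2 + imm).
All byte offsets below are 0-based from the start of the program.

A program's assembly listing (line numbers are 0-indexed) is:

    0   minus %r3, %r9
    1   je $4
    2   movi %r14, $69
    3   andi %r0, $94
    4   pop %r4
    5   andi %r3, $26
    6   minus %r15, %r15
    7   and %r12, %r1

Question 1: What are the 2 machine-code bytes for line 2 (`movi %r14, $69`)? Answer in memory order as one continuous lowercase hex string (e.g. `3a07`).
456f

line 2 (movi): pack op=0xd:5|rd=14:4|imm=69:7 = 0x6f45; little→ 45 6f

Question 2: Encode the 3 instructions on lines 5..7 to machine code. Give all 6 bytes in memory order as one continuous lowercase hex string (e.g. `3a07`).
9a99f8b70806

line 5 (andi): pack op=0x13:5|rd=3:4|imm=26:7 = 0x999a; little→ 9a 99
line 6 (minus): pack op=0x16:5|rd=15:4|rs=15:4|pad=0:3 = 0xb7f8; little→ f8 b7
line 7 (and): pack op=0x0:5|rd=12:4|rs=1:4|pad=0:3 = 0x0608; little→ 08 06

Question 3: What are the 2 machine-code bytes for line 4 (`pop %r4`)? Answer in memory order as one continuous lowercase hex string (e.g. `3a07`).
4. pop fields op=0x14:5|rd=4:4|pad=0:7 → word a200h → 00 a2

00a2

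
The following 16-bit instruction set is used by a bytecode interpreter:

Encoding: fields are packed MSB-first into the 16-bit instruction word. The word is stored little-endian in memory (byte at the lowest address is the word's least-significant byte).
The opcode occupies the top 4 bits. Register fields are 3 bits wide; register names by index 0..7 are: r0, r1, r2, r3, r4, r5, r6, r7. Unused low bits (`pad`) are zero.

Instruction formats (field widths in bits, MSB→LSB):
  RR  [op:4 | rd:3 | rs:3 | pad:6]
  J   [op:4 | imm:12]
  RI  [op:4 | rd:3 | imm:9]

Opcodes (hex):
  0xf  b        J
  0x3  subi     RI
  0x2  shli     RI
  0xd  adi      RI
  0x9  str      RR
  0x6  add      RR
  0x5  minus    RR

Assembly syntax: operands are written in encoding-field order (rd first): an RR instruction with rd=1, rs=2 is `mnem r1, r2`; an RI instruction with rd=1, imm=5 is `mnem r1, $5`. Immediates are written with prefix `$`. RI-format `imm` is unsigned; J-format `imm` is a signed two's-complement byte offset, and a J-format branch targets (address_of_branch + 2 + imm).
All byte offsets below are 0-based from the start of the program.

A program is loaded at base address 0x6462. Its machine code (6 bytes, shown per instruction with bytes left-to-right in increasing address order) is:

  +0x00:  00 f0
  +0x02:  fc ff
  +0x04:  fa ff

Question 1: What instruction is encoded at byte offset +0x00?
[00] 00 f0 → 0xf000
  opcode bits[15:12]=0xf: b/J
  imm@[11:0]=0x0 ⇒ $0

b $0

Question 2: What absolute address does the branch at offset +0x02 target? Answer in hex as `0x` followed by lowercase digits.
off 0x02: read fc ff as little → 0xfffc
  top 4b → 0xf → b [J]
  imm@[11:0]=0xffc (s12→-4) ⇒ $-4
  target = base 0x6462 + off 0x02 + 2 + imm -4 = 0x6462

0x6462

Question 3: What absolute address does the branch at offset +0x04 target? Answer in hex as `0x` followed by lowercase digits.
0x6462

@+04  little-endian(fa ff) = 0xfffa
  top 4b → 0xf → b [J]
  imm@[11:0]=0xffa (s12→-6) ⇒ $-6
  target = base 0x6462 + off 0x04 + 2 + imm -6 = 0x6462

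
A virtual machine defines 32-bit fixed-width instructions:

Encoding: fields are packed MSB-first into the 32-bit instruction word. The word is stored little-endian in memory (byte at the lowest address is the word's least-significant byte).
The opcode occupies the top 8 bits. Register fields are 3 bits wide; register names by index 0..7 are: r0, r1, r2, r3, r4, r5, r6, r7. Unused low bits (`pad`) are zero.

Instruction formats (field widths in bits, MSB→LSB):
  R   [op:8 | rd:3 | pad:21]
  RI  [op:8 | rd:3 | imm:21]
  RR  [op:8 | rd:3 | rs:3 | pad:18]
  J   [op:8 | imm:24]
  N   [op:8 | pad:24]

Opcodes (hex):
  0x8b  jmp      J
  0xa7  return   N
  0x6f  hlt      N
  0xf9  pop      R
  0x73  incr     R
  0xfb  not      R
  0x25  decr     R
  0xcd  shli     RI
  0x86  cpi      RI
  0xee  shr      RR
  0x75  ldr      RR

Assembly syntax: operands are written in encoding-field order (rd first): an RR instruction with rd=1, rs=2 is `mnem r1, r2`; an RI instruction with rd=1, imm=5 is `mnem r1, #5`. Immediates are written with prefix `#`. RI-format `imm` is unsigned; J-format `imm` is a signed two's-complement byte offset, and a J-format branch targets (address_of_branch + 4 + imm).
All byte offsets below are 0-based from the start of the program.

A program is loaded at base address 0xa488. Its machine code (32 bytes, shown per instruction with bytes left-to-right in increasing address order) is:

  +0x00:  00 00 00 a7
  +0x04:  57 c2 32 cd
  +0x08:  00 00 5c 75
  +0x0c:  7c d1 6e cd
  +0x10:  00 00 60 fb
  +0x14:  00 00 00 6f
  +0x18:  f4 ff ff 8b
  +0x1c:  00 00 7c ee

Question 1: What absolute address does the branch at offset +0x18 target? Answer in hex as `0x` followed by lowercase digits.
[18] f4 ff ff 8b → 0x8bfffff4
  opcode bits[31:24]=0x8b: jmp/J
  [23:0] imm=16777204 (s24→-12) = #-12
  target = base 0xa488 + off 0x18 + 4 + imm -12 = 0xa498

0xa498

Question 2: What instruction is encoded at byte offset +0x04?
@+04  little-endian(57 c2 32 cd) = 0xcd32c257
  top 8b → 0xcd → shli [RI]
  rd@[23:21]=0x1 ⇒ r1
  imm@[20:0]=0x12c257 ⇒ #1229399

shli r1, #1229399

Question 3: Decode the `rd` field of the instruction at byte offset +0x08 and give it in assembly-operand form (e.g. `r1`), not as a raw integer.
[08] 00 00 5c 75 → 0x755c0000
  opcode bits[31:24]=0x75: ldr/RR
  [23:21] rd=2 = r2
  [20:18] rs=7 = r7

r2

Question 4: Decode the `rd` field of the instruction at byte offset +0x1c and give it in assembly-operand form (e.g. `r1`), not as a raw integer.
r3

off 0x1c: read 00 00 7c ee as little → 0xee7c0000
  top 8b → 0xee → shr [RR]
  rd: (w>>21)&0x7=0x3 → r3
  rs: (w>>18)&0x7=0x7 → r7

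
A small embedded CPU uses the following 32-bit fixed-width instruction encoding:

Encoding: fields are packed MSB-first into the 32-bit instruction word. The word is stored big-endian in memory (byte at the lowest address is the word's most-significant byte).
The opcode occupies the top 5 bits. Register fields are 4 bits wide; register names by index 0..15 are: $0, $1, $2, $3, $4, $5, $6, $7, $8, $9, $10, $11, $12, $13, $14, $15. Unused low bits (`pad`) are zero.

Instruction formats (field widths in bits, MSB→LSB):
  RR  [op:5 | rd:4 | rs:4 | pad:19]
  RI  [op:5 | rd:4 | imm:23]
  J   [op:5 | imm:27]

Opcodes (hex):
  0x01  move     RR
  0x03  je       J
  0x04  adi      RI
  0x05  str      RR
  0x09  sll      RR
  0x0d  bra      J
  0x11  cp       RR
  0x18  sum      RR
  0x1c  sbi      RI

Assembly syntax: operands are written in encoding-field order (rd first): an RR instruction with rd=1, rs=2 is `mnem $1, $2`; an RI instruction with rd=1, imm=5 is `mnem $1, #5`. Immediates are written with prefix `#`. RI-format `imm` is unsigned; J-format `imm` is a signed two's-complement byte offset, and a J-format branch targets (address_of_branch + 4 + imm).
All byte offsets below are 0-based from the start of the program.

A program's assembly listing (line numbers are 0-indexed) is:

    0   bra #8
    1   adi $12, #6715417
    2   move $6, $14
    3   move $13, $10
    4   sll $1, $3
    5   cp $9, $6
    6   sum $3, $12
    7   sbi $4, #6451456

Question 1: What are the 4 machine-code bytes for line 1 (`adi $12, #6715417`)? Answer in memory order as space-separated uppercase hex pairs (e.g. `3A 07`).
1. adi fields op=0x4:5|rd=12:4|imm=6715417:23 → word 26667819h → 26 66 78 19

26 66 78 19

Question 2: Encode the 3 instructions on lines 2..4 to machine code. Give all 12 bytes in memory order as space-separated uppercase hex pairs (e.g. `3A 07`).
0B 70 00 00 0E D0 00 00 48 98 00 00

L2: move op=0x1:5|rd=6:4|rs=14:4|pad=0:19 ⇒ 0x0b700000 ⇒ big 0b 70 00 00
L3: move op=0x1:5|rd=13:4|rs=10:4|pad=0:19 ⇒ 0x0ed00000 ⇒ big 0e d0 00 00
L4: sll op=0x9:5|rd=1:4|rs=3:4|pad=0:19 ⇒ 0x48980000 ⇒ big 48 98 00 00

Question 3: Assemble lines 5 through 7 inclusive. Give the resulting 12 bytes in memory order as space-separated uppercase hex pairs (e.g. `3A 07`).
L5: cp op=0x11:5|rd=9:4|rs=6:4|pad=0:19 ⇒ 0x8cb00000 ⇒ big 8c b0 00 00
L6: sum op=0x18:5|rd=3:4|rs=12:4|pad=0:19 ⇒ 0xc1e00000 ⇒ big c1 e0 00 00
L7: sbi op=0x1c:5|rd=4:4|imm=6451456:23 ⇒ 0xe2627100 ⇒ big e2 62 71 00

8C B0 00 00 C1 E0 00 00 E2 62 71 00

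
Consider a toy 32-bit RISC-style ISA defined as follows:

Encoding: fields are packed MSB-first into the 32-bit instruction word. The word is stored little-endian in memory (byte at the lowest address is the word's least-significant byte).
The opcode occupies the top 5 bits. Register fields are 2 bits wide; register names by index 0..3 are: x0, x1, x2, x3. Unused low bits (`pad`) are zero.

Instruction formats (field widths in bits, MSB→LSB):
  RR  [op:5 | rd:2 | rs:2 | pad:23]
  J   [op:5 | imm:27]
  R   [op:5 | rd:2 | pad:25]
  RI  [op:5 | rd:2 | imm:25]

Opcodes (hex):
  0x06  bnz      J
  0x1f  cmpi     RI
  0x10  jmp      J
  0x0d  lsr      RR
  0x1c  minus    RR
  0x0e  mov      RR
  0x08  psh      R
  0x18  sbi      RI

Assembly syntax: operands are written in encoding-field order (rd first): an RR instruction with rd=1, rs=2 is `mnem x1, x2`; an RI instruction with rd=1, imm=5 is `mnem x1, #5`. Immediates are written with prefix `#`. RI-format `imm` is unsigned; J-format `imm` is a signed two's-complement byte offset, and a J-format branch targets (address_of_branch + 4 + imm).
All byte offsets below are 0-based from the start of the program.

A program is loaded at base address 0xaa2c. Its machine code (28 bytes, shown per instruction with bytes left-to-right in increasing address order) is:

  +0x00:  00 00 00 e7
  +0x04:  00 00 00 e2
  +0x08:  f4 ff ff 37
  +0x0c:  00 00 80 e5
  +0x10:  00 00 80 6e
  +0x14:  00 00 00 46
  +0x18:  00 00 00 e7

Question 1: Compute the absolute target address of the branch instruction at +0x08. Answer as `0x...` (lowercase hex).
@+08  little-endian(f4 ff ff 37) = 0x37fffff4
  top 5b → 0x6 → bnz [J]
  [26:0] imm=134217716 (s27→-12) = #-12
  target = base 0xaa2c + off 0x08 + 4 + imm -12 = 0xaa2c

0xaa2c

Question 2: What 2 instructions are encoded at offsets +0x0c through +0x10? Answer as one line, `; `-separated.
minus x2, x3; lsr x3, x1

+0x0c: 00 00 80 e5 ⇒ word 0xe5800000 (little)
  top 5b → 0x1c → minus [RR]
  rd: (w>>25)&0x3=0x2 → x2
  rs: (w>>23)&0x3=0x3 → x3
+0x10: 00 00 80 6e ⇒ word 0x6e800000 (little)
  top 5b → 0xd → lsr [RR]
  rd: (w>>25)&0x3=0x3 → x3
  rs: (w>>23)&0x3=0x1 → x1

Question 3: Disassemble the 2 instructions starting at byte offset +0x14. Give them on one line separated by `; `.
[14] 00 00 00 46 → 0x46000000
  top 5b → 0x8 → psh [R]
  rd: (w>>25)&0x3=0x3 → x3
[18] 00 00 00 e7 → 0xe7000000
  top 5b → 0x1c → minus [RR]
  rd: (w>>25)&0x3=0x3 → x3
  rs: (w>>23)&0x3=0x2 → x2

psh x3; minus x3, x2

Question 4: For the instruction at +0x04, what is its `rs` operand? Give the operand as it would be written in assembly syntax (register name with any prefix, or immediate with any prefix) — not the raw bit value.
[04] 00 00 00 e2 → 0xe2000000
  opcode bits[31:27]=0x1c: minus/RR
  rd: (w>>25)&0x3=0x1 → x1
  rs: (w>>23)&0x3=0x0 → x0

x0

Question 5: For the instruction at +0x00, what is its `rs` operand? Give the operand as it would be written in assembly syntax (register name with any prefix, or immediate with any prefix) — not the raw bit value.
[00] 00 00 00 e7 → 0xe7000000
  top 5b → 0x1c → minus [RR]
  rd: (w>>25)&0x3=0x3 → x3
  rs: (w>>23)&0x3=0x2 → x2

x2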